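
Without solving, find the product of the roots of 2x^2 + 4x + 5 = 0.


By Vieta's formulas for ax^2 + bx + c = 0:
  Sum of roots = -b/a
  Product of roots = c/a

Here a = 2, b = 4, c = 5
Sum = -(4)/2 = -2
Product = 5/2 = 5/2

Product = 5/2


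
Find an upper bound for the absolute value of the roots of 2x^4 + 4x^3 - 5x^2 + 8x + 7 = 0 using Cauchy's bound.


Cauchy's bound: all roots r satisfy |r| <= 1 + max(|a_i/a_n|) for i = 0,...,n-1
where a_n is the leading coefficient.

Coefficients: [2, 4, -5, 8, 7]
Leading coefficient a_n = 2
Ratios |a_i/a_n|: 2, 5/2, 4, 7/2
Maximum ratio: 4
Cauchy's bound: |r| <= 1 + 4 = 5

Upper bound = 5


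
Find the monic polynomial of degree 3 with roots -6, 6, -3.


A monic polynomial with roots -6, 6, -3 is:
p(x) = (x + 6)(x - 6)(x + 3)
After multiplying by (x + 6): x + 6
After multiplying by (x - 6): x^2 - 36
After multiplying by (x + 3): x^3 + 3x^2 - 36x - 108

x^3 + 3x^2 - 36x - 108


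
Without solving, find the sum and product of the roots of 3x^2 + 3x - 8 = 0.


By Vieta's formulas for ax^2 + bx + c = 0:
  Sum of roots = -b/a
  Product of roots = c/a

Here a = 3, b = 3, c = -8
Sum = -(3)/3 = -1
Product = -8/3 = -8/3

Sum = -1, Product = -8/3


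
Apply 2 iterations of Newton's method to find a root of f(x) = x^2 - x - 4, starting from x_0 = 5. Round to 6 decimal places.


Newton's method: x_(n+1) = x_n - f(x_n)/f'(x_n)
f(x) = x^2 - x - 4
f'(x) = 2x - 1

Iteration 1:
  f(5.000000) = 16.000000
  f'(5.000000) = 9.000000
  x_1 = 5.000000 - (16.000000)/(9.000000) = 3.222222

Iteration 2:
  f(3.222222) = 3.160494
  f'(3.222222) = 5.444444
  x_2 = 3.222222 - (3.160494)/(5.444444) = 2.641723

x_2 = 2.641723


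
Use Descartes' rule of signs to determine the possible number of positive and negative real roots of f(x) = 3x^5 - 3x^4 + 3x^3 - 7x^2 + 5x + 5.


Descartes' rule of signs:

For positive roots, count sign changes in f(x) = 3x^5 - 3x^4 + 3x^3 - 7x^2 + 5x + 5:
Signs of coefficients: +, -, +, -, +, +
Number of sign changes: 4
Possible positive real roots: 4, 2, 0

For negative roots, examine f(-x) = -3x^5 - 3x^4 - 3x^3 - 7x^2 - 5x + 5:
Signs of coefficients: -, -, -, -, -, +
Number of sign changes: 1
Possible negative real roots: 1

Positive roots: 4 or 2 or 0; Negative roots: 1


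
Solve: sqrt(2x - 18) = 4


Square both sides: 2x - 18 = 4^2 = 16
2x = 16 + 18 = 34
x = 17
Check: sqrt(2*17 - 18) = sqrt(16) = 4 ✓

x = 17


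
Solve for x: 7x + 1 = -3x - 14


Starting with: 7x + 1 = -3x - 14
Move all x terms to left: (7 + 3)x = -14 - 1
Simplify: 10x = -15
Divide both sides by 10: x = -3/2

x = -3/2


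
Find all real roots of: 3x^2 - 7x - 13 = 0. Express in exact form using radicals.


Using the quadratic formula: x = (-b ± sqrt(b^2 - 4ac)) / (2a)
Here a = 3, b = -7, c = -13
Discriminant = b^2 - 4ac = (-7)^2 - 4(3)(-13) = 49 + 156 = 205
Since discriminant = 205 > 0, there are two real roots.
x = (7 ± sqrt(205)) / 6
Numerically: x ≈ 3.5530 or x ≈ -1.2196

x = (7 + sqrt(205)) / 6 or x = (7 - sqrt(205)) / 6


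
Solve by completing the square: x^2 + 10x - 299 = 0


Start: x^2 + 10x - 299 = 0
Move constant: x^2 + 10x = 299
Half of 10 is 5, squared is 25
Add 25 to both sides: x^2 + 10x + 25 = 324
(x + 5)^2 = 324
x + 5 = ±18
x = -5 + 18 = 13 or x = -5 - 18 = -23

x = -23, x = 13


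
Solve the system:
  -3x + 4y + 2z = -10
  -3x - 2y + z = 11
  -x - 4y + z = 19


Using Cramer's rule. Expand each determinant along the first row.
D  = (-3)*[(-2)*1 - 1*(-4)] - 4*[(-3)*1 - 1*(-1)] + 2*[(-3)*(-4) - (-2)*(-1)]
  = (-3)*(2) - 4*(-2) + 2*(10) = 22
Dx = (-10)*[(-2)*1 - 1*(-4)] - 4*[11*1 - 1*19] + 2*[11*(-4) - (-2)*19]
  = (-10)*(2) - 4*(-8) + 2*(-6) = 0
Dy = (-3)*[11*1 - 1*19] - (-10)*[(-3)*1 - 1*(-1)] + 2*[(-3)*19 - 11*(-1)]
  = (-3)*(-8) - (-10)*(-2) + 2*(-46) = -88
Dz = (-3)*[(-2)*19 - 11*(-4)] - 4*[(-3)*19 - 11*(-1)] + (-10)*[(-3)*(-4) - (-2)*(-1)]
  = (-3)*(6) - 4*(-46) + (-10)*(10) = 66
x = Dx/D = 0/22 = 0, y = Dy/D = -88/22 = -4, z = Dz/D = 66/22 = 3
Check eq1: (-3)(0) + (4)(-4) + (2)(3) = -10 = -10 ✓
Check eq2: (-3)(0) + (-2)(-4) + (1)(3) = 11 = 11 ✓
Check eq3: (-1)(0) + (-4)(-4) + (1)(3) = 19 = 19 ✓

x = 0, y = -4, z = 3


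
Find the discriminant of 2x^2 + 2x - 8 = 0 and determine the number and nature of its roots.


For ax^2 + bx + c = 0, discriminant D = b^2 - 4ac
Here a = 2, b = 2, c = -8
D = (2)^2 - 4(2)(-8) = 4 + 64 = 68

D = 68 > 0 but not a perfect square
The equation has 2 distinct real irrational roots.

Discriminant = 68, 2 distinct real irrational roots


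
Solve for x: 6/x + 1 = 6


Subtract 1 from both sides: 6/x = 5
Multiply both sides by x: 6 = 5 * x
Divide by 5: x = 6/5

x = 6/5


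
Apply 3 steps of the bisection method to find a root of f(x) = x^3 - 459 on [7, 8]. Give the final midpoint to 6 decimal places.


f(x) = x^3 - 459
f(7) = -116 < 0
f(8) = 53 > 0

Step 1: midpoint = (7.000000 + 8.000000)/2 = 7.500000
  f(7.500000) = -37.125000
  f(mid) < 0, so root is in [7.500000, 8.000000]

Step 2: midpoint = (7.500000 + 8.000000)/2 = 7.750000
  f(7.750000) = 6.484375
  f(mid) > 0, so root is in [7.500000, 7.750000]

Step 3: midpoint = (7.500000 + 7.750000)/2 = 7.625000
  f(7.625000) = -15.677734
  f(mid) < 0, so root is in [7.625000, 7.750000]

midpoint = 7.625000


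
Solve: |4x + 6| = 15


An absolute value equation |expr| = 15 gives two cases:
Case 1: 4x + 6 = 15
  4x = 9, so x = 9/4
Case 2: 4x + 6 = -15
  4x = -21, so x = -21/4

x = -21/4, x = 9/4


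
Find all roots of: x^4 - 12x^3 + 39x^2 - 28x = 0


The constant term is 0, so x = 0 is a root. Factor out x:
  x^3 - 12x^2 + 39x - 28 = 0
Let p(x) = x^3 - 12x^2 + 39x - 28. By the rational root theorem (leading coefficient 1), any rational root is an integer divisor of 28: try ±1, ±2, ... in turn.
Test x = 1: value = 0 ✓, so (x - 1) is a factor.
Synthetic division by (x - 1): bring down 1; 1(1) - 12 = -11; (-11)(1) + 39 = 28; 28(1) - 28 = 0 → quotient x^2 - 11x + 28, remainder 0.
Solve the quadratic x^2 - 11x + 28 = 0: discriminant = (-11)^2 - 4(1)(28) = 121 - 112 = 9.
sqrt(9) = 3, so x = (11 ± 3)/2: x = 7 or x = 4.
Collecting all roots found:

x = 0, x = 1, x = 4, x = 7


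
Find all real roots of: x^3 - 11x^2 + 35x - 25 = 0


Let p(x) = x^3 - 11x^2 + 35x - 25. By the rational root theorem (leading coefficient 1), any rational root is an integer divisor of 25: try ±1, ±2, ... in turn.
Test x = 1: value = 0 ✓, so (x - 1) is a factor.
Synthetic division by (x - 1): bring down 1; 1(1) - 11 = -10; (-10)(1) + 35 = 25; 25(1) - 25 = 0 → quotient x^2 - 10x + 25, remainder 0.
Solve the quadratic x^2 - 10x + 25 = 0: discriminant = (-10)^2 - 4(1)(25) = 100 - 100 = 0.
Discriminant = 0, so a double root: x = 10/2 = 5.

x = 1, x = 5 (multiplicity 2)


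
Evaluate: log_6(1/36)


We need the exponent such that 6^? = 1/36
6^(-2) = 1/6^2 = 1/36
Therefore log_6(1/36) = -2

-2


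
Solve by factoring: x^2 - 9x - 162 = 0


We need two numbers that multiply to -162 and add to -9.
Those numbers are 9 and -18 (since 9 * (-18) = -162 and 9 + (-18) = -9).
So x^2 - 9x - 162 = (x + 9)(x - 18) = 0
Setting each factor to zero: x = -9 or x = 18

x = -9, x = 18


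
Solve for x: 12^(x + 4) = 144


Express both sides with the same base.
144 = 12^2
Since the bases match, equate exponents: x + 4 = 2
So x = 2 - (4) = -2

x = -2


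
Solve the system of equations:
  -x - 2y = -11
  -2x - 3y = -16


Using Cramer's rule:
Determinant D = (-1)(-3) - (-2)(-2) = 3 - 4 = -1
Dx = (-11)(-3) - (-16)(-2) = 33 - 32 = 1
Dy = (-1)(-16) - (-2)(-11) = 16 - 22 = -6
x = Dx/D = 1/-1 = -1
y = Dy/D = -6/-1 = 6

x = -1, y = 6


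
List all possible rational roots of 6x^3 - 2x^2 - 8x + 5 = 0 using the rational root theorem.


Rational root theorem: possible roots are ±p/q where:
  p divides the constant term (5): p ∈ {1, 5}
  q divides the leading coefficient (6): q ∈ {1, 2, 3, 6}

All possible rational roots: -5, -5/2, -5/3, -1, -5/6, -1/2, -1/3, -1/6, 1/6, 1/3, 1/2, 5/6, 1, 5/3, 5/2, 5

-5, -5/2, -5/3, -1, -5/6, -1/2, -1/3, -1/6, 1/6, 1/3, 1/2, 5/6, 1, 5/3, 5/2, 5


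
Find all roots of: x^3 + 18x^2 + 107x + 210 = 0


Let p(x) = x^3 + 18x^2 + 107x + 210. By the rational root theorem (leading coefficient 1), any rational root is an integer divisor of 210: try ±1, ±2, ... in turn.
Test x = 1: value = 336 ≠ 0.
Test x = -1: value = 120 ≠ 0.
Test x = 2: value = 504 ≠ 0.
Test x = -2: value = 60 ≠ 0.
Test x = 3: value = 720 ≠ 0.
Test x = -3: value = 24 ≠ 0.
Test x = 5: value = 1320 ≠ 0.
Test x = -5: value = 0 ✓, so (x + 5) is a factor.
Synthetic division by (x + 5): bring down 1; 1(-5) + 18 = 13; 13(-5) + 107 = 42; 42(-5) + 210 = 0 → quotient x^2 + 13x + 42, remainder 0.
Solve the quadratic x^2 + 13x + 42 = 0: discriminant = 13^2 - 4(1)(42) = 169 - 168 = 1.
sqrt(1) = 1, so x = (-13 ± 1)/2: x = -6 or x = -7.
Collecting all roots found:

x = -7, x = -6, x = -5


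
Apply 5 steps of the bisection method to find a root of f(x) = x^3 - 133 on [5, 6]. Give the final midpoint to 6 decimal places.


f(x) = x^3 - 133
f(5) = -8 < 0
f(6) = 83 > 0

Step 1: midpoint = (5.000000 + 6.000000)/2 = 5.500000
  f(5.500000) = 33.375000
  f(mid) > 0, so root is in [5.000000, 5.500000]

Step 2: midpoint = (5.000000 + 5.500000)/2 = 5.250000
  f(5.250000) = 11.703125
  f(mid) > 0, so root is in [5.000000, 5.250000]

Step 3: midpoint = (5.000000 + 5.250000)/2 = 5.125000
  f(5.125000) = 1.611328
  f(mid) > 0, so root is in [5.000000, 5.125000]

Step 4: midpoint = (5.000000 + 5.125000)/2 = 5.062500
  f(5.062500) = -3.253662
  f(mid) < 0, so root is in [5.062500, 5.125000]

Step 5: midpoint = (5.062500 + 5.125000)/2 = 5.093750
  f(5.093750) = -0.836090
  f(mid) < 0, so root is in [5.093750, 5.125000]

midpoint = 5.093750


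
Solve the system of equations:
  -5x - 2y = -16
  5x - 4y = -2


Using Cramer's rule:
Determinant D = (-5)(-4) - (5)(-2) = 20 + 10 = 30
Dx = (-16)(-4) - (-2)(-2) = 64 - 4 = 60
Dy = (-5)(-2) - (5)(-16) = 10 + 80 = 90
x = Dx/D = 60/30 = 2
y = Dy/D = 90/30 = 3

x = 2, y = 3


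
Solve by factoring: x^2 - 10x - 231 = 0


We need two numbers that multiply to -231 and add to -10.
Those numbers are 11 and -21 (since 11 * (-21) = -231 and 11 + (-21) = -10).
So x^2 - 10x - 231 = (x + 11)(x - 21) = 0
Setting each factor to zero: x = -11 or x = 21

x = -11, x = 21


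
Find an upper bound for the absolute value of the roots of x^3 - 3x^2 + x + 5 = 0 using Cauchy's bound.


Cauchy's bound: all roots r satisfy |r| <= 1 + max(|a_i/a_n|) for i = 0,...,n-1
where a_n is the leading coefficient.

Coefficients: [1, -3, 1, 5]
Leading coefficient a_n = 1
Ratios |a_i/a_n|: 3, 1, 5
Maximum ratio: 5
Cauchy's bound: |r| <= 1 + 5 = 6

Upper bound = 6


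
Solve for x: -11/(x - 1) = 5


Multiply both sides by (x - 1): -11 = 5(x - 1)
Distribute: -11 = 5x - 5
5x = -11 + 5 = -6
x = -6/5

x = -6/5


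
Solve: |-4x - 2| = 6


An absolute value equation |expr| = 6 gives two cases:
Case 1: -4x - 2 = 6
  -4x = 8, so x = -2
Case 2: -4x - 2 = -6
  -4x = -4, so x = 1

x = -2, x = 1


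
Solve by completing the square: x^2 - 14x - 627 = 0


Start: x^2 - 14x - 627 = 0
Move constant: x^2 - 14x = 627
Half of -14 is -7, squared is 49
Add 49 to both sides: x^2 - 14x + 49 = 676
(x - 7)^2 = 676
x - 7 = ±26
x = 7 + 26 = 33 or x = 7 - 26 = -19

x = -19, x = 33


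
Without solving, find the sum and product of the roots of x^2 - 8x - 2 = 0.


By Vieta's formulas for ax^2 + bx + c = 0:
  Sum of roots = -b/a
  Product of roots = c/a

Here a = 1, b = -8, c = -2
Sum = -(-8)/1 = 8
Product = -2/1 = -2

Sum = 8, Product = -2


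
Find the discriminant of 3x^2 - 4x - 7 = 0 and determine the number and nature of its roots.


For ax^2 + bx + c = 0, discriminant D = b^2 - 4ac
Here a = 3, b = -4, c = -7
D = (-4)^2 - 4(3)(-7) = 16 + 84 = 100

D = 100 > 0 and is a perfect square (sqrt = 10)
The equation has 2 distinct real rational roots.

Discriminant = 100, 2 distinct real rational roots


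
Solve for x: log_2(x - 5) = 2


Convert to exponential form: x - 5 = 2^2 = 4
x = 4 + 5 = 9
Check: log_2(9 - 5) = log_2(4) = log_2(4) = 2 ✓

x = 9


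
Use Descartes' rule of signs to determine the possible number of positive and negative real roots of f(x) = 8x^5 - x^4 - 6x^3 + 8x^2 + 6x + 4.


Descartes' rule of signs:

For positive roots, count sign changes in f(x) = 8x^5 - x^4 - 6x^3 + 8x^2 + 6x + 4:
Signs of coefficients: +, -, -, +, +, +
Number of sign changes: 2
Possible positive real roots: 2, 0

For negative roots, examine f(-x) = -8x^5 - x^4 + 6x^3 + 8x^2 - 6x + 4:
Signs of coefficients: -, -, +, +, -, +
Number of sign changes: 3
Possible negative real roots: 3, 1

Positive roots: 2 or 0; Negative roots: 3 or 1


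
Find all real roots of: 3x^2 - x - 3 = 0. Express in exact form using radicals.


Using the quadratic formula: x = (-b ± sqrt(b^2 - 4ac)) / (2a)
Here a = 3, b = -1, c = -3
Discriminant = b^2 - 4ac = (-1)^2 - 4(3)(-3) = 1 + 36 = 37
Since discriminant = 37 > 0, there are two real roots.
x = (1 ± sqrt(37)) / 6
Numerically: x ≈ 1.1805 or x ≈ -0.8471

x = (1 + sqrt(37)) / 6 or x = (1 - sqrt(37)) / 6


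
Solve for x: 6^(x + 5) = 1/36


Express both sides with the same base.
1/36 = 6^(-2)
Since the bases match, equate exponents: x + 5 = -2
So x = -2 - (5) = -7

x = -7


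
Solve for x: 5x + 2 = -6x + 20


Starting with: 5x + 2 = -6x + 20
Move all x terms to left: (5 + 6)x = 20 - 2
Simplify: 11x = 18
Divide both sides by 11: x = 18/11

x = 18/11


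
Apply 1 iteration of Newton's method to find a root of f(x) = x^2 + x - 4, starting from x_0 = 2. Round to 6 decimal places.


Newton's method: x_(n+1) = x_n - f(x_n)/f'(x_n)
f(x) = x^2 + x - 4
f'(x) = 2x + 1

Iteration 1:
  f(2.000000) = 2.000000
  f'(2.000000) = 5.000000
  x_1 = 2.000000 - (2.000000)/(5.000000) = 1.600000

x_1 = 1.600000


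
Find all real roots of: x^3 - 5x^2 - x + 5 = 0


Let p(x) = x^3 - 5x^2 - x + 5. By the rational root theorem (leading coefficient 1), any rational root is an integer divisor of 5: try ±1, ±2, ... in turn.
Test x = 1: value = 0 ✓, so (x - 1) is a factor.
Synthetic division by (x - 1): bring down 1; 1(1) - 5 = -4; (-4)(1) - 1 = -5; (-5)(1) + 5 = 0 → quotient x^2 - 4x - 5, remainder 0.
Solve the quadratic x^2 - 4x - 5 = 0: discriminant = (-4)^2 - 4(1)(-5) = 16 + 20 = 36.
sqrt(36) = 6, so x = (4 ± 6)/2: x = 5 or x = -1.

x = -1, x = 1, x = 5


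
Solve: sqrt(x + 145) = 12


Square both sides: x + 145 = 12^2 = 144
x = 144 - 145 = -1
x = -1
Check: sqrt(1*(-1) + 145) = sqrt(144) = 12 ✓

x = -1


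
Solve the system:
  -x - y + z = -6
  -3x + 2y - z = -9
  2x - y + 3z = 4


Using Cramer's rule. Expand each determinant along the first row.
D  = (-1)*[2*3 - (-1)*(-1)] - (-1)*[(-3)*3 - (-1)*2] + 1*[(-3)*(-1) - 2*2]
  = (-1)*(5) - (-1)*(-7) + 1*(-1) = -13
Dx = (-6)*[2*3 - (-1)*(-1)] - (-1)*[(-9)*3 - (-1)*4] + 1*[(-9)*(-1) - 2*4]
  = (-6)*(5) - (-1)*(-23) + 1*(1) = -52
Dy = (-1)*[(-9)*3 - (-1)*4] - (-6)*[(-3)*3 - (-1)*2] + 1*[(-3)*4 - (-9)*2]
  = (-1)*(-23) - (-6)*(-7) + 1*(6) = -13
Dz = (-1)*[2*4 - (-9)*(-1)] - (-1)*[(-3)*4 - (-9)*2] + (-6)*[(-3)*(-1) - 2*2]
  = (-1)*(-1) - (-1)*(6) + (-6)*(-1) = 13
x = Dx/D = -52/-13 = 4, y = Dy/D = -13/-13 = 1, z = Dz/D = 13/-13 = -1
Check eq1: (-1)(4) + (-1)(1) + (1)(-1) = -6 = -6 ✓
Check eq2: (-3)(4) + (2)(1) + (-1)(-1) = -9 = -9 ✓
Check eq3: (2)(4) + (-1)(1) + (3)(-1) = 4 = 4 ✓

x = 4, y = 1, z = -1


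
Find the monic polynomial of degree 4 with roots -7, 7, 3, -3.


A monic polynomial with roots -7, 7, 3, -3 is:
p(x) = (x + 7)(x - 7)(x - 3)(x + 3)
After multiplying by (x + 7): x + 7
After multiplying by (x - 7): x^2 - 49
After multiplying by (x - 3): x^3 - 3x^2 - 49x + 147
After multiplying by (x + 3): x^4 - 58x^2 + 441

x^4 - 58x^2 + 441


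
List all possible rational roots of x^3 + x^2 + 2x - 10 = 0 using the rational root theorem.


Rational root theorem: possible roots are ±p/q where:
  p divides the constant term (-10): p ∈ {1, 2, 5, 10}
  q divides the leading coefficient (1): q ∈ {1}

All possible rational roots: -10, -5, -2, -1, 1, 2, 5, 10

-10, -5, -2, -1, 1, 2, 5, 10


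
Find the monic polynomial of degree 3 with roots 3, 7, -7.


A monic polynomial with roots 3, 7, -7 is:
p(x) = (x - 3)(x - 7)(x + 7)
After multiplying by (x - 3): x - 3
After multiplying by (x - 7): x^2 - 10x + 21
After multiplying by (x + 7): x^3 - 3x^2 - 49x + 147

x^3 - 3x^2 - 49x + 147


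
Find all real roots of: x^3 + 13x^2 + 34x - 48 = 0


Let p(x) = x^3 + 13x^2 + 34x - 48. By the rational root theorem (leading coefficient 1), any rational root is an integer divisor of 48: try ±1, ±2, ... in turn.
Test x = 1: value = 0 ✓, so (x - 1) is a factor.
Synthetic division by (x - 1): bring down 1; 1(1) + 13 = 14; 14(1) + 34 = 48; 48(1) - 48 = 0 → quotient x^2 + 14x + 48, remainder 0.
Solve the quadratic x^2 + 14x + 48 = 0: discriminant = 14^2 - 4(1)(48) = 196 - 192 = 4.
sqrt(4) = 2, so x = (-14 ± 2)/2: x = -6 or x = -8.

x = -8, x = -6, x = 1


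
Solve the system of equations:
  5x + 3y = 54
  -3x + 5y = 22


Using Cramer's rule:
Determinant D = (5)(5) - (-3)(3) = 25 + 9 = 34
Dx = (54)(5) - (22)(3) = 270 - 66 = 204
Dy = (5)(22) - (-3)(54) = 110 + 162 = 272
x = Dx/D = 204/34 = 6
y = Dy/D = 272/34 = 8

x = 6, y = 8


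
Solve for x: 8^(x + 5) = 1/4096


Express both sides with the same base.
1/4096 = 8^(-4)
Since the bases match, equate exponents: x + 5 = -4
So x = -4 - (5) = -9

x = -9


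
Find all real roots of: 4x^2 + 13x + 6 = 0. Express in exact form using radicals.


Using the quadratic formula: x = (-b ± sqrt(b^2 - 4ac)) / (2a)
Here a = 4, b = 13, c = 6
Discriminant = b^2 - 4ac = 13^2 - 4(4)(6) = 169 - 96 = 73
Since discriminant = 73 > 0, there are two real roots.
x = (-13 ± sqrt(73)) / 8
Numerically: x ≈ -0.5570 or x ≈ -2.6930

x = (-13 + sqrt(73)) / 8 or x = (-13 - sqrt(73)) / 8


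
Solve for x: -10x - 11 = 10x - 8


Starting with: -10x - 11 = 10x - 8
Move all x terms to left: (-10 - 10)x = -8 + 11
Simplify: -20x = 3
Divide both sides by -20: x = -3/20

x = -3/20


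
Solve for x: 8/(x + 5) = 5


Multiply both sides by (x + 5): 8 = 5(x + 5)
Distribute: 8 = 5x + 25
5x = 8 - 25 = -17
x = -17/5

x = -17/5


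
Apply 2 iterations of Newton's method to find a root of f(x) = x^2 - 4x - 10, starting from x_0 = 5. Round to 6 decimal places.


Newton's method: x_(n+1) = x_n - f(x_n)/f'(x_n)
f(x) = x^2 - 4x - 10
f'(x) = 2x - 4

Iteration 1:
  f(5.000000) = -5.000000
  f'(5.000000) = 6.000000
  x_1 = 5.000000 - (-5.000000)/(6.000000) = 5.833333

Iteration 2:
  f(5.833333) = 0.694444
  f'(5.833333) = 7.666667
  x_2 = 5.833333 - (0.694444)/(7.666667) = 5.742754

x_2 = 5.742754


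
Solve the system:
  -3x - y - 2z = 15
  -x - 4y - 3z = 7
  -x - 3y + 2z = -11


Using Cramer's rule. Expand each determinant along the first row.
D  = (-3)*[(-4)*2 - (-3)*(-3)] - (-1)*[(-1)*2 - (-3)*(-1)] + (-2)*[(-1)*(-3) - (-4)*(-1)]
  = (-3)*(-17) - (-1)*(-5) + (-2)*(-1) = 48
Dx = 15*[(-4)*2 - (-3)*(-3)] - (-1)*[7*2 - (-3)*(-11)] + (-2)*[7*(-3) - (-4)*(-11)]
  = 15*(-17) - (-1)*(-19) + (-2)*(-65) = -144
Dy = (-3)*[7*2 - (-3)*(-11)] - 15*[(-1)*2 - (-3)*(-1)] + (-2)*[(-1)*(-11) - 7*(-1)]
  = (-3)*(-19) - 15*(-5) + (-2)*(18) = 96
Dz = (-3)*[(-4)*(-11) - 7*(-3)] - (-1)*[(-1)*(-11) - 7*(-1)] + 15*[(-1)*(-3) - (-4)*(-1)]
  = (-3)*(65) - (-1)*(18) + 15*(-1) = -192
x = Dx/D = -144/48 = -3, y = Dy/D = 96/48 = 2, z = Dz/D = -192/48 = -4
Check eq1: (-3)(-3) + (-1)(2) + (-2)(-4) = 15 = 15 ✓
Check eq2: (-1)(-3) + (-4)(2) + (-3)(-4) = 7 = 7 ✓
Check eq3: (-1)(-3) + (-3)(2) + (2)(-4) = -11 = -11 ✓

x = -3, y = 2, z = -4


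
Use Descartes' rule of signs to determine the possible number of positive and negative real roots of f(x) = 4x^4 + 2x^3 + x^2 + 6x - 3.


Descartes' rule of signs:

For positive roots, count sign changes in f(x) = 4x^4 + 2x^3 + x^2 + 6x - 3:
Signs of coefficients: +, +, +, +, -
Number of sign changes: 1
Possible positive real roots: 1

For negative roots, examine f(-x) = 4x^4 - 2x^3 + x^2 - 6x - 3:
Signs of coefficients: +, -, +, -, -
Number of sign changes: 3
Possible negative real roots: 3, 1

Positive roots: 1; Negative roots: 3 or 1


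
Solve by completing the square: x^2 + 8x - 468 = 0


Start: x^2 + 8x - 468 = 0
Move constant: x^2 + 8x = 468
Half of 8 is 4, squared is 16
Add 16 to both sides: x^2 + 8x + 16 = 484
(x + 4)^2 = 484
x + 4 = ±22
x = -4 + 22 = 18 or x = -4 - 22 = -26

x = -26, x = 18


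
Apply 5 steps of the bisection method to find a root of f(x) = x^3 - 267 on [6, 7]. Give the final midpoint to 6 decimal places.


f(x) = x^3 - 267
f(6) = -51 < 0
f(7) = 76 > 0

Step 1: midpoint = (6.000000 + 7.000000)/2 = 6.500000
  f(6.500000) = 7.625000
  f(mid) > 0, so root is in [6.000000, 6.500000]

Step 2: midpoint = (6.000000 + 6.500000)/2 = 6.250000
  f(6.250000) = -22.859375
  f(mid) < 0, so root is in [6.250000, 6.500000]

Step 3: midpoint = (6.250000 + 6.500000)/2 = 6.375000
  f(6.375000) = -7.916016
  f(mid) < 0, so root is in [6.375000, 6.500000]

Step 4: midpoint = (6.375000 + 6.500000)/2 = 6.437500
  f(6.437500) = -0.220947
  f(mid) < 0, so root is in [6.437500, 6.500000]

Step 5: midpoint = (6.437500 + 6.500000)/2 = 6.468750
  f(6.468750) = 3.683075
  f(mid) > 0, so root is in [6.437500, 6.468750]

midpoint = 6.468750


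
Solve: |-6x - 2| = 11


An absolute value equation |expr| = 11 gives two cases:
Case 1: -6x - 2 = 11
  -6x = 13, so x = -13/6
Case 2: -6x - 2 = -11
  -6x = -9, so x = 3/2

x = -13/6, x = 3/2


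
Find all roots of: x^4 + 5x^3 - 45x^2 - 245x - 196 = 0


Let p(x) = x^4 + 5x^3 - 45x^2 - 245x - 196. By the rational root theorem (leading coefficient 1), any rational root is an integer divisor of 196: try ±1, ±2, ... in turn.
Test x = 1: value = -480 ≠ 0.
Test x = -1: value = 0 ✓, so (x + 1) is a factor.
Synthetic division by (x + 1): bring down 1; 1(-1) + 5 = 4; 4(-1) - 45 = -49; (-49)(-1) - 245 = -196; (-196)(-1) - 196 = 0 → quotient x^3 + 4x^2 - 49x - 196, remainder 0.
Continue with the quotient x^3 + 4x^2 - 49x - 196 (candidates must divide 196; re-test x = -1 first in case it repeats).
Test x = -1: value = -144 ≠ 0.
Test x = 2: value = -270 ≠ 0.
Test x = -2: value = -90 ≠ 0.
Test x = 4: value = -264 ≠ 0.
Test x = -4: value = 0 ✓, so (x + 4) is a factor.
Synthetic division by (x + 4): bring down 1; 1(-4) + 4 = 0; 0(-4) - 49 = -49; (-49)(-4) - 196 = 0 → quotient x^2 - 49, remainder 0.
Solve the quadratic x^2 - 49 = 0: discriminant = 0^2 - 4(1)(-49) = 0 + 196 = 196.
sqrt(196) = 14, so x = (0 ± 14)/2: x = 7 or x = -7.
Collecting all roots found:

x = -7, x = -4, x = -1, x = 7


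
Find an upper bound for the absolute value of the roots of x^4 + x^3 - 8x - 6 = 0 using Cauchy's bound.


Cauchy's bound: all roots r satisfy |r| <= 1 + max(|a_i/a_n|) for i = 0,...,n-1
where a_n is the leading coefficient.

Coefficients: [1, 1, 0, -8, -6]
Leading coefficient a_n = 1
Ratios |a_i/a_n|: 1, 0, 8, 6
Maximum ratio: 8
Cauchy's bound: |r| <= 1 + 8 = 9

Upper bound = 9


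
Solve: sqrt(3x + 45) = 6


Square both sides: 3x + 45 = 6^2 = 36
3x = 36 - 45 = -9
x = -3
Check: sqrt(3*(-3) + 45) = sqrt(36) = 6 ✓

x = -3


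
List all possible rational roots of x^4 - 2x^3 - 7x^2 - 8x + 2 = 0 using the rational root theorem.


Rational root theorem: possible roots are ±p/q where:
  p divides the constant term (2): p ∈ {1, 2}
  q divides the leading coefficient (1): q ∈ {1}

All possible rational roots: -2, -1, 1, 2

-2, -1, 1, 2


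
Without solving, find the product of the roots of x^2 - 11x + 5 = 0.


By Vieta's formulas for ax^2 + bx + c = 0:
  Sum of roots = -b/a
  Product of roots = c/a

Here a = 1, b = -11, c = 5
Sum = -(-11)/1 = 11
Product = 5/1 = 5

Product = 5


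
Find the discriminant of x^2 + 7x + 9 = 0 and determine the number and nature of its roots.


For ax^2 + bx + c = 0, discriminant D = b^2 - 4ac
Here a = 1, b = 7, c = 9
D = (7)^2 - 4(1)(9) = 49 - 36 = 13

D = 13 > 0 but not a perfect square
The equation has 2 distinct real irrational roots.

Discriminant = 13, 2 distinct real irrational roots


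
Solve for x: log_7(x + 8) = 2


Convert to exponential form: x + 8 = 7^2 = 49
x = 49 - 8 = 41
Check: log_7(41 + 8) = log_7(49) = log_7(49) = 2 ✓

x = 41


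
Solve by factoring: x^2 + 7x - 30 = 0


We need two numbers that multiply to -30 and add to 7.
Those numbers are -3 and 10 (since (-3) * 10 = -30 and (-3) + 10 = 7).
So x^2 + 7x - 30 = (x - 3)(x + 10) = 0
Setting each factor to zero: x = 3 or x = -10

x = -10, x = 3


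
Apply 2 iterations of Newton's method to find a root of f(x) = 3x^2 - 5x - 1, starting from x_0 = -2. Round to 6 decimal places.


Newton's method: x_(n+1) = x_n - f(x_n)/f'(x_n)
f(x) = 3x^2 - 5x - 1
f'(x) = 6x - 5

Iteration 1:
  f(-2.000000) = 21.000000
  f'(-2.000000) = -17.000000
  x_1 = -2.000000 - (21.000000)/(-17.000000) = -0.764706

Iteration 2:
  f(-0.764706) = 4.577855
  f'(-0.764706) = -9.588235
  x_2 = -0.764706 - (4.577855)/(-9.588235) = -0.287261

x_2 = -0.287261


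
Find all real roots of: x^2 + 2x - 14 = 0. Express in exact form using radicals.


Using the quadratic formula: x = (-b ± sqrt(b^2 - 4ac)) / (2a)
Here a = 1, b = 2, c = -14
Discriminant = b^2 - 4ac = 2^2 - 4(1)(-14) = 4 + 56 = 60
Since discriminant = 60 > 0, there are two real roots.
x = (-2 ± 2*sqrt(15)) / 2
Simplifying: x = -1 ± sqrt(15)
Numerically: x ≈ 2.8730 or x ≈ -4.8730

x = -1 + sqrt(15) or x = -1 - sqrt(15)


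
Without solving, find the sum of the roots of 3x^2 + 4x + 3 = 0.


By Vieta's formulas for ax^2 + bx + c = 0:
  Sum of roots = -b/a
  Product of roots = c/a

Here a = 3, b = 4, c = 3
Sum = -(4)/3 = -4/3
Product = 3/3 = 1

Sum = -4/3


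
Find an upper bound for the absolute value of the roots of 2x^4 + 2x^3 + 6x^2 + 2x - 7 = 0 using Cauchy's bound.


Cauchy's bound: all roots r satisfy |r| <= 1 + max(|a_i/a_n|) for i = 0,...,n-1
where a_n is the leading coefficient.

Coefficients: [2, 2, 6, 2, -7]
Leading coefficient a_n = 2
Ratios |a_i/a_n|: 1, 3, 1, 7/2
Maximum ratio: 7/2
Cauchy's bound: |r| <= 1 + 7/2 = 9/2

Upper bound = 9/2


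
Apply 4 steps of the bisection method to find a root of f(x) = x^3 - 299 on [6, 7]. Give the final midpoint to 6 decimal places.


f(x) = x^3 - 299
f(6) = -83 < 0
f(7) = 44 > 0

Step 1: midpoint = (6.000000 + 7.000000)/2 = 6.500000
  f(6.500000) = -24.375000
  f(mid) < 0, so root is in [6.500000, 7.000000]

Step 2: midpoint = (6.500000 + 7.000000)/2 = 6.750000
  f(6.750000) = 8.546875
  f(mid) > 0, so root is in [6.500000, 6.750000]

Step 3: midpoint = (6.500000 + 6.750000)/2 = 6.625000
  f(6.625000) = -8.224609
  f(mid) < 0, so root is in [6.625000, 6.750000]

Step 4: midpoint = (6.625000 + 6.750000)/2 = 6.687500
  f(6.687500) = 0.082764
  f(mid) > 0, so root is in [6.625000, 6.687500]

midpoint = 6.687500


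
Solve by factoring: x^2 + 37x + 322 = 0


We need two numbers that multiply to 322 and add to 37.
Those numbers are 23 and 14 (since 23 * 14 = 322 and 23 + 14 = 37).
So x^2 + 37x + 322 = (x + 23)(x + 14) = 0
Setting each factor to zero: x = -23 or x = -14

x = -23, x = -14


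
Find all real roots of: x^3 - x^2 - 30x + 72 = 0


Let p(x) = x^3 - x^2 - 30x + 72. By the rational root theorem (leading coefficient 1), any rational root is an integer divisor of 72: try ±1, ±2, ... in turn.
Test x = 1: value = 42 ≠ 0.
Test x = -1: value = 100 ≠ 0.
Test x = 2: value = 16 ≠ 0.
Test x = -2: value = 120 ≠ 0.
Test x = 3: value = 0 ✓, so (x - 3) is a factor.
Synthetic division by (x - 3): bring down 1; 1(3) - 1 = 2; 2(3) - 30 = -24; (-24)(3) + 72 = 0 → quotient x^2 + 2x - 24, remainder 0.
Solve the quadratic x^2 + 2x - 24 = 0: discriminant = 2^2 - 4(1)(-24) = 4 + 96 = 100.
sqrt(100) = 10, so x = (-2 ± 10)/2: x = 4 or x = -6.

x = -6, x = 3, x = 4


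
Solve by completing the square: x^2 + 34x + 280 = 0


Start: x^2 + 34x + 280 = 0
Move constant: x^2 + 34x = -280
Half of 34 is 17, squared is 289
Add 289 to both sides: x^2 + 34x + 289 = 9
(x + 17)^2 = 9
x + 17 = ±3
x = -17 + 3 = -14 or x = -17 - 3 = -20

x = -20, x = -14


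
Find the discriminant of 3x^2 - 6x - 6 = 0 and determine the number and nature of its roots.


For ax^2 + bx + c = 0, discriminant D = b^2 - 4ac
Here a = 3, b = -6, c = -6
D = (-6)^2 - 4(3)(-6) = 36 + 72 = 108

D = 108 > 0 but not a perfect square
The equation has 2 distinct real irrational roots.

Discriminant = 108, 2 distinct real irrational roots


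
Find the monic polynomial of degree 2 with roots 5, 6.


A monic polynomial with roots 5, 6 is:
p(x) = (x - 5)(x - 6)
After multiplying by (x - 5): x - 5
After multiplying by (x - 6): x^2 - 11x + 30

x^2 - 11x + 30


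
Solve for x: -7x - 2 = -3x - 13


Starting with: -7x - 2 = -3x - 13
Move all x terms to left: (-7 + 3)x = -13 + 2
Simplify: -4x = -11
Divide both sides by -4: x = 11/4

x = 11/4


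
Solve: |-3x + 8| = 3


An absolute value equation |expr| = 3 gives two cases:
Case 1: -3x + 8 = 3
  -3x = -5, so x = 5/3
Case 2: -3x + 8 = -3
  -3x = -11, so x = 11/3

x = 5/3, x = 11/3


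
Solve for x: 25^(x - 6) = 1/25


Express both sides with the same base.
1/25 = 25^(-1)
Since the bases match, equate exponents: x - 6 = -1
So x = -1 - (-6) = 5

x = 5


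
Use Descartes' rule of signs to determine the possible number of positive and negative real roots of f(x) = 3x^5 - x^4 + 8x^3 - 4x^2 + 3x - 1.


Descartes' rule of signs:

For positive roots, count sign changes in f(x) = 3x^5 - x^4 + 8x^3 - 4x^2 + 3x - 1:
Signs of coefficients: +, -, +, -, +, -
Number of sign changes: 5
Possible positive real roots: 5, 3, 1

For negative roots, examine f(-x) = -3x^5 - x^4 - 8x^3 - 4x^2 - 3x - 1:
Signs of coefficients: -, -, -, -, -, -
Number of sign changes: 0
Possible negative real roots: 0

Positive roots: 5 or 3 or 1; Negative roots: 0


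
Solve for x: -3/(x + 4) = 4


Multiply both sides by (x + 4): -3 = 4(x + 4)
Distribute: -3 = 4x + 16
4x = -3 - 16 = -19
x = -19/4

x = -19/4


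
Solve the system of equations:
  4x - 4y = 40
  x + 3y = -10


Using Cramer's rule:
Determinant D = (4)(3) - (1)(-4) = 12 + 4 = 16
Dx = (40)(3) - (-10)(-4) = 120 - 40 = 80
Dy = (4)(-10) - (1)(40) = -40 - 40 = -80
x = Dx/D = 80/16 = 5
y = Dy/D = -80/16 = -5

x = 5, y = -5


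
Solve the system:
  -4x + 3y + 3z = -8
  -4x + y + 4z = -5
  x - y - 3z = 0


Using Cramer's rule. Expand each determinant along the first row.
D  = (-4)*[1*(-3) - 4*(-1)] - 3*[(-4)*(-3) - 4*1] + 3*[(-4)*(-1) - 1*1]
  = (-4)*(1) - 3*(8) + 3*(3) = -19
Dx = (-8)*[1*(-3) - 4*(-1)] - 3*[(-5)*(-3) - 4*0] + 3*[(-5)*(-1) - 1*0]
  = (-8)*(1) - 3*(15) + 3*(5) = -38
Dy = (-4)*[(-5)*(-3) - 4*0] - (-8)*[(-4)*(-3) - 4*1] + 3*[(-4)*0 - (-5)*1]
  = (-4)*(15) - (-8)*(8) + 3*(5) = 19
Dz = (-4)*[1*0 - (-5)*(-1)] - 3*[(-4)*0 - (-5)*1] + (-8)*[(-4)*(-1) - 1*1]
  = (-4)*(-5) - 3*(5) + (-8)*(3) = -19
x = Dx/D = -38/-19 = 2, y = Dy/D = 19/-19 = -1, z = Dz/D = -19/-19 = 1
Check eq1: (-4)(2) + (3)(-1) + (3)(1) = -8 = -8 ✓
Check eq2: (-4)(2) + (1)(-1) + (4)(1) = -5 = -5 ✓
Check eq3: (1)(2) + (-1)(-1) + (-3)(1) = 0 = 0 ✓

x = 2, y = -1, z = 1


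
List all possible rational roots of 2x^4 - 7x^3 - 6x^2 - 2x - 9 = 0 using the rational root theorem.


Rational root theorem: possible roots are ±p/q where:
  p divides the constant term (-9): p ∈ {1, 3, 9}
  q divides the leading coefficient (2): q ∈ {1, 2}

All possible rational roots: -9, -9/2, -3, -3/2, -1, -1/2, 1/2, 1, 3/2, 3, 9/2, 9

-9, -9/2, -3, -3/2, -1, -1/2, 1/2, 1, 3/2, 3, 9/2, 9


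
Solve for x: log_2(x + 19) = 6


Convert to exponential form: x + 19 = 2^6 = 64
x = 64 - 19 = 45
Check: log_2(45 + 19) = log_2(64) = log_2(64) = 6 ✓

x = 45


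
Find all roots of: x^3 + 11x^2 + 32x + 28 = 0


Let p(x) = x^3 + 11x^2 + 32x + 28. By the rational root theorem (leading coefficient 1), any rational root is an integer divisor of 28: try ±1, ±2, ... in turn.
Test x = 1: value = 72 ≠ 0.
Test x = -1: value = 6 ≠ 0.
Test x = 2: value = 144 ≠ 0.
Test x = -2: value = 0 ✓, so (x + 2) is a factor.
Synthetic division by (x + 2): bring down 1; 1(-2) + 11 = 9; 9(-2) + 32 = 14; 14(-2) + 28 = 0 → quotient x^2 + 9x + 14, remainder 0.
Solve the quadratic x^2 + 9x + 14 = 0: discriminant = 9^2 - 4(1)(14) = 81 - 56 = 25.
sqrt(25) = 5, so x = (-9 ± 5)/2: x = -2 or x = -7.
Collecting all roots found:

x = -7, x = -2 (multiplicity 2)


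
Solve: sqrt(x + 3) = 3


Square both sides: x + 3 = 3^2 = 9
x = 9 - 3 = 6
x = 6
Check: sqrt(1*6 + 3) = sqrt(9) = 3 ✓

x = 6


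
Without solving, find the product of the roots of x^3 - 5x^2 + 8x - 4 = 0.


By Vieta's formulas for x^3 + bx^2 + cx + d = 0:
  r1 + r2 + r3 = -b/a = 5
  r1*r2 + r1*r3 + r2*r3 = c/a = 8
  r1*r2*r3 = -d/a = 4


Product = 4


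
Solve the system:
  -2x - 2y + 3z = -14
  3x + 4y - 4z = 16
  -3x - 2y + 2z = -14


Using Cramer's rule. Expand each determinant along the first row.
D  = (-2)*[4*2 - (-4)*(-2)] - (-2)*[3*2 - (-4)*(-3)] + 3*[3*(-2) - 4*(-3)]
  = (-2)*(0) - (-2)*(-6) + 3*(6) = 6
Dx = (-14)*[4*2 - (-4)*(-2)] - (-2)*[16*2 - (-4)*(-14)] + 3*[16*(-2) - 4*(-14)]
  = (-14)*(0) - (-2)*(-24) + 3*(24) = 24
Dy = (-2)*[16*2 - (-4)*(-14)] - (-14)*[3*2 - (-4)*(-3)] + 3*[3*(-14) - 16*(-3)]
  = (-2)*(-24) - (-14)*(-6) + 3*(6) = -18
Dz = (-2)*[4*(-14) - 16*(-2)] - (-2)*[3*(-14) - 16*(-3)] + (-14)*[3*(-2) - 4*(-3)]
  = (-2)*(-24) - (-2)*(6) + (-14)*(6) = -24
x = Dx/D = 24/6 = 4, y = Dy/D = -18/6 = -3, z = Dz/D = -24/6 = -4
Check eq1: (-2)(4) + (-2)(-3) + (3)(-4) = -14 = -14 ✓
Check eq2: (3)(4) + (4)(-3) + (-4)(-4) = 16 = 16 ✓
Check eq3: (-3)(4) + (-2)(-3) + (2)(-4) = -14 = -14 ✓

x = 4, y = -3, z = -4


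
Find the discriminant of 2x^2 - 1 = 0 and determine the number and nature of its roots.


For ax^2 + bx + c = 0, discriminant D = b^2 - 4ac
Here a = 2, b = 0, c = -1
D = (0)^2 - 4(2)(-1) = 0 + 8 = 8

D = 8 > 0 but not a perfect square
The equation has 2 distinct real irrational roots.

Discriminant = 8, 2 distinct real irrational roots


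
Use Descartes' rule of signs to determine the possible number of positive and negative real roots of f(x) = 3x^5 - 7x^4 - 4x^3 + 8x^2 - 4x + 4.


Descartes' rule of signs:

For positive roots, count sign changes in f(x) = 3x^5 - 7x^4 - 4x^3 + 8x^2 - 4x + 4:
Signs of coefficients: +, -, -, +, -, +
Number of sign changes: 4
Possible positive real roots: 4, 2, 0

For negative roots, examine f(-x) = -3x^5 - 7x^4 + 4x^3 + 8x^2 + 4x + 4:
Signs of coefficients: -, -, +, +, +, +
Number of sign changes: 1
Possible negative real roots: 1

Positive roots: 4 or 2 or 0; Negative roots: 1


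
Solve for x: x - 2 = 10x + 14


Starting with: x - 2 = 10x + 14
Move all x terms to left: (1 - 10)x = 14 + 2
Simplify: -9x = 16
Divide both sides by -9: x = -16/9

x = -16/9


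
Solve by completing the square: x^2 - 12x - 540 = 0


Start: x^2 - 12x - 540 = 0
Move constant: x^2 - 12x = 540
Half of -12 is -6, squared is 36
Add 36 to both sides: x^2 - 12x + 36 = 576
(x - 6)^2 = 576
x - 6 = ±24
x = 6 + 24 = 30 or x = 6 - 24 = -18

x = -18, x = 30


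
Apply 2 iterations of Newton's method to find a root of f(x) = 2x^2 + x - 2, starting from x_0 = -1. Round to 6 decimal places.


Newton's method: x_(n+1) = x_n - f(x_n)/f'(x_n)
f(x) = 2x^2 + x - 2
f'(x) = 4x + 1

Iteration 1:
  f(-1.000000) = -1.000000
  f'(-1.000000) = -3.000000
  x_1 = -1.000000 - (-1.000000)/(-3.000000) = -1.333333

Iteration 2:
  f(-1.333333) = 0.222222
  f'(-1.333333) = -4.333333
  x_2 = -1.333333 - (0.222222)/(-4.333333) = -1.282051

x_2 = -1.282051


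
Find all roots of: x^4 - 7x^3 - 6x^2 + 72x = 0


The constant term is 0, so x = 0 is a root. Factor out x:
  x^3 - 7x^2 - 6x + 72 = 0
Let p(x) = x^3 - 7x^2 - 6x + 72. By the rational root theorem (leading coefficient 1), any rational root is an integer divisor of 72: try ±1, ±2, ... in turn.
Test x = 1: value = 60 ≠ 0.
Test x = -1: value = 70 ≠ 0.
Test x = 2: value = 40 ≠ 0.
Test x = -2: value = 48 ≠ 0.
Test x = 3: value = 18 ≠ 0.
Test x = -3: value = 0 ✓, so (x + 3) is a factor.
Synthetic division by (x + 3): bring down 1; 1(-3) - 7 = -10; (-10)(-3) - 6 = 24; 24(-3) + 72 = 0 → quotient x^2 - 10x + 24, remainder 0.
Solve the quadratic x^2 - 10x + 24 = 0: discriminant = (-10)^2 - 4(1)(24) = 100 - 96 = 4.
sqrt(4) = 2, so x = (10 ± 2)/2: x = 6 or x = 4.
Collecting all roots found:

x = -3, x = 0, x = 4, x = 6


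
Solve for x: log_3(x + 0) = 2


Convert to exponential form: x + 0 = 3^2 = 9
x = 9 - 0 = 9
Check: log_3(9 + 0) = log_3(9) = log_3(9) = 2 ✓

x = 9


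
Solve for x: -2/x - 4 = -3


Subtract -4 from both sides: -2/x = 1
Multiply both sides by x: -2 = 1 * x
Divide by 1: x = -2

x = -2


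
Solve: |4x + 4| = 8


An absolute value equation |expr| = 8 gives two cases:
Case 1: 4x + 4 = 8
  4x = 4, so x = 1
Case 2: 4x + 4 = -8
  4x = -12, so x = -3

x = -3, x = 1


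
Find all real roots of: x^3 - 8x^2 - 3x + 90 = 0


Let p(x) = x^3 - 8x^2 - 3x + 90. By the rational root theorem (leading coefficient 1), any rational root is an integer divisor of 90: try ±1, ±2, ... in turn.
Test x = 1: value = 80 ≠ 0.
Test x = -1: value = 84 ≠ 0.
Test x = 2: value = 60 ≠ 0.
Test x = -2: value = 56 ≠ 0.
Test x = 3: value = 36 ≠ 0.
Test x = -3: value = 0 ✓, so (x + 3) is a factor.
Synthetic division by (x + 3): bring down 1; 1(-3) - 8 = -11; (-11)(-3) - 3 = 30; 30(-3) + 90 = 0 → quotient x^2 - 11x + 30, remainder 0.
Solve the quadratic x^2 - 11x + 30 = 0: discriminant = (-11)^2 - 4(1)(30) = 121 - 120 = 1.
sqrt(1) = 1, so x = (11 ± 1)/2: x = 6 or x = 5.

x = -3, x = 5, x = 6


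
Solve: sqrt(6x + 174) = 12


Square both sides: 6x + 174 = 12^2 = 144
6x = 144 - 174 = -30
x = -5
Check: sqrt(6*(-5) + 174) = sqrt(144) = 12 ✓

x = -5


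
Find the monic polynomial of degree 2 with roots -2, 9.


A monic polynomial with roots -2, 9 is:
p(x) = (x + 2)(x - 9)
After multiplying by (x + 2): x + 2
After multiplying by (x - 9): x^2 - 7x - 18

x^2 - 7x - 18


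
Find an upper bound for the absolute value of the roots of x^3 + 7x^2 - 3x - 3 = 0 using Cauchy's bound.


Cauchy's bound: all roots r satisfy |r| <= 1 + max(|a_i/a_n|) for i = 0,...,n-1
where a_n is the leading coefficient.

Coefficients: [1, 7, -3, -3]
Leading coefficient a_n = 1
Ratios |a_i/a_n|: 7, 3, 3
Maximum ratio: 7
Cauchy's bound: |r| <= 1 + 7 = 8

Upper bound = 8


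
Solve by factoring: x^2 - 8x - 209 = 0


We need two numbers that multiply to -209 and add to -8.
Those numbers are 11 and -19 (since 11 * (-19) = -209 and 11 + (-19) = -8).
So x^2 - 8x - 209 = (x + 11)(x - 19) = 0
Setting each factor to zero: x = -11 or x = 19

x = -11, x = 19


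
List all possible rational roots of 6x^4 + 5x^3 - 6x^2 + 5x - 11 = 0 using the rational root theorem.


Rational root theorem: possible roots are ±p/q where:
  p divides the constant term (-11): p ∈ {1, 11}
  q divides the leading coefficient (6): q ∈ {1, 2, 3, 6}

All possible rational roots: -11, -11/2, -11/3, -11/6, -1, -1/2, -1/3, -1/6, 1/6, 1/3, 1/2, 1, 11/6, 11/3, 11/2, 11

-11, -11/2, -11/3, -11/6, -1, -1/2, -1/3, -1/6, 1/6, 1/3, 1/2, 1, 11/6, 11/3, 11/2, 11


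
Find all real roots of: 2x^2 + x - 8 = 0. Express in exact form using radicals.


Using the quadratic formula: x = (-b ± sqrt(b^2 - 4ac)) / (2a)
Here a = 2, b = 1, c = -8
Discriminant = b^2 - 4ac = 1^2 - 4(2)(-8) = 1 + 64 = 65
Since discriminant = 65 > 0, there are two real roots.
x = (-1 ± sqrt(65)) / 4
Numerically: x ≈ 1.7656 or x ≈ -2.2656

x = (-1 + sqrt(65)) / 4 or x = (-1 - sqrt(65)) / 4


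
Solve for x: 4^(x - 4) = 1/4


Express both sides with the same base.
1/4 = 4^(-1)
Since the bases match, equate exponents: x - 4 = -1
So x = -1 - (-4) = 3

x = 3


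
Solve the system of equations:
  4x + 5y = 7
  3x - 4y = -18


Using Cramer's rule:
Determinant D = (4)(-4) - (3)(5) = -16 - 15 = -31
Dx = (7)(-4) - (-18)(5) = -28 + 90 = 62
Dy = (4)(-18) - (3)(7) = -72 - 21 = -93
x = Dx/D = 62/-31 = -2
y = Dy/D = -93/-31 = 3

x = -2, y = 3


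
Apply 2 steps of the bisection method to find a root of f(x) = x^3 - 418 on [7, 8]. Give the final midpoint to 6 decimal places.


f(x) = x^3 - 418
f(7) = -75 < 0
f(8) = 94 > 0

Step 1: midpoint = (7.000000 + 8.000000)/2 = 7.500000
  f(7.500000) = 3.875000
  f(mid) > 0, so root is in [7.000000, 7.500000]

Step 2: midpoint = (7.000000 + 7.500000)/2 = 7.250000
  f(7.250000) = -36.921875
  f(mid) < 0, so root is in [7.250000, 7.500000]

midpoint = 7.250000
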